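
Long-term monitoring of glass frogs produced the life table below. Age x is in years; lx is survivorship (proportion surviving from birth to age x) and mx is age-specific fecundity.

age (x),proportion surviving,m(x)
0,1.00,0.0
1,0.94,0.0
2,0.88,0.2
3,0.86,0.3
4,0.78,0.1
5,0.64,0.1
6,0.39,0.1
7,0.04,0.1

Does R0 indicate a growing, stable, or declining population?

R0 = Σ lx·mx = 0 + 0 + 0.176 + 0.258 + 0.078 + 0.064 + 0.039 + 0.004 = 0.619
R0 < 1, so the population is declining.

declining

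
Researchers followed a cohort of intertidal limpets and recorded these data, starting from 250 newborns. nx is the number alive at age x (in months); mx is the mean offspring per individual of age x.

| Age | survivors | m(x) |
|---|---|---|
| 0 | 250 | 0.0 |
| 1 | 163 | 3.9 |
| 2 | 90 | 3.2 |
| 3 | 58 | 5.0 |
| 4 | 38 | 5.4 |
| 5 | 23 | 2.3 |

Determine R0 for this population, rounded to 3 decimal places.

5.887

lx = nx/n0 = nx/250: 1, 0.652, 0.36, 0.232, 0.152, 0.092
lx·mx by age: 0, 2.5428, 1.152, 1.16, 0.8208, 0.2116
R0 = Σ lx·mx = 5.8872 → 5.887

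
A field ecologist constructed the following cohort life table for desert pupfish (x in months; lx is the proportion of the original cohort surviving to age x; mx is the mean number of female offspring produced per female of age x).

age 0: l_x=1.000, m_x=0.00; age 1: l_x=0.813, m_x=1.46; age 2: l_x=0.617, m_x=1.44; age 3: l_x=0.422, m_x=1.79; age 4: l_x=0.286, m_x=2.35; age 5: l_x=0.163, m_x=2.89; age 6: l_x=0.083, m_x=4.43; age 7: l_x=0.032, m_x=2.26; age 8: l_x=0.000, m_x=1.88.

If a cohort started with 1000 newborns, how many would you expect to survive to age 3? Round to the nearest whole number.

Expected survivors = N0 · l_3 = 1000 × 0.422 = 422 → 422

422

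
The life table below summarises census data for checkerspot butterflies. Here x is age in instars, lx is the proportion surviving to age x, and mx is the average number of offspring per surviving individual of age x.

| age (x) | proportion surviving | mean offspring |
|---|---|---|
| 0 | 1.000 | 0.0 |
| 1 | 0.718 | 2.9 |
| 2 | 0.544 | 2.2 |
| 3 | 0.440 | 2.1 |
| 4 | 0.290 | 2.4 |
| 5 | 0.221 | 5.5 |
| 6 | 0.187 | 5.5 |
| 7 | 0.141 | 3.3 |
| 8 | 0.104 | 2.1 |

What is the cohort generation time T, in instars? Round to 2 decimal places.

3.49

lx·mx: 0, 2.0822, 1.1968, 0.924, 0.696, 1.2155, 1.0285, 0.4653, 0.2184 → R0 = 7.8267
x·lx·mx: 0, 2.0822, 2.3936, 2.772, 2.784, 6.0775, 6.171, 3.2571, 1.7472 → Σ = 27.2846
T = 27.2846 / 7.8267 = 3.486092… → 3.49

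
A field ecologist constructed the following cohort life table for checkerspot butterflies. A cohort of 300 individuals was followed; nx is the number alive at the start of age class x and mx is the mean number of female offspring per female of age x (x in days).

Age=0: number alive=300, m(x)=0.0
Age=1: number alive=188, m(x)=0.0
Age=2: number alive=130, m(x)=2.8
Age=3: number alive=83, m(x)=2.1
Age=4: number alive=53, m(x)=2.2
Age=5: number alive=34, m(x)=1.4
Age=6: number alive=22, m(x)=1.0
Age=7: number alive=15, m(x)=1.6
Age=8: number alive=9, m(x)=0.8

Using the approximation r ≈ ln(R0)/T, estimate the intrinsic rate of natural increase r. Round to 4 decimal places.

0.3019

lx = nx/n0 = nx/300: 1, 0.62667…, 0.43333…, 0.27667…, 0.17667…, 0.11333…, 0.07333…, 0.05, 0.03
R0 = Σ lx·mx = 0 + 0 + 1.21333… + 0.581… + 0.38867… + 0.15867… + 0.07333… + 0.08 + 0.024 = 2.519…
Σ x·lx·mx = 7.709667…; T = 7.709667…/2.519… = 3.06061…
r ≈ ln(R0)/T = ln(2.519…)/3.06061… = 0.301856… → 0.3019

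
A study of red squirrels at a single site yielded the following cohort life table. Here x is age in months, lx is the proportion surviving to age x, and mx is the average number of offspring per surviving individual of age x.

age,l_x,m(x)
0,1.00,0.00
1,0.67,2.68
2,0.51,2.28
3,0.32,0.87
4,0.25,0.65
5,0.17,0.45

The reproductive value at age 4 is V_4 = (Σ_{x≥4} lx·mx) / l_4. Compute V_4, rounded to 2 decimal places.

lx·mx for x ≥ 4: 0.1625, 0.0765 → sum = 0.239
V_4 = 0.239 / l_4 = 0.239 / 0.25 = 0.956 → 0.96

0.96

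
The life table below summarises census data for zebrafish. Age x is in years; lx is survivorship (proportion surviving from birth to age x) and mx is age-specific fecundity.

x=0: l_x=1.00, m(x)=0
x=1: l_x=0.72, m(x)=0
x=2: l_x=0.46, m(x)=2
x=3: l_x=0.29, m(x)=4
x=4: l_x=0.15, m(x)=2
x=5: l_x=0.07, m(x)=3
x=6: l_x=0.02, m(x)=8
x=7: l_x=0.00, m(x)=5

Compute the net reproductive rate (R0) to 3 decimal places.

lx·mx by age: 0, 0, 0.92, 1.16, 0.3, 0.21, 0.16, 0
R0 = Σ lx·mx = 2.75 → 2.750

2.750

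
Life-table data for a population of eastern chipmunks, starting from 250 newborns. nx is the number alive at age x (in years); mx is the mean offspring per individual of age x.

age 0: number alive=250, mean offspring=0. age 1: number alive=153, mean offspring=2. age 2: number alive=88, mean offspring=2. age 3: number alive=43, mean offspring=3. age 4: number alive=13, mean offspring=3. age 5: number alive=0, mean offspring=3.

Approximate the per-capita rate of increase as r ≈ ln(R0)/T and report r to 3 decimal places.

lx = nx/n0 = nx/250: 1, 0.612, 0.352, 0.172, 0.052, 0
R0 = Σ lx·mx = 0 + 1.224 + 0.704 + 0.516 + 0.156 + 0 = 2.6
Σ x·lx·mx = 4.804; T = 4.804/2.6 = 1.84769…
r ≈ ln(R0)/T = ln(2.6)/1.84769… = 0.51714… → 0.517

0.517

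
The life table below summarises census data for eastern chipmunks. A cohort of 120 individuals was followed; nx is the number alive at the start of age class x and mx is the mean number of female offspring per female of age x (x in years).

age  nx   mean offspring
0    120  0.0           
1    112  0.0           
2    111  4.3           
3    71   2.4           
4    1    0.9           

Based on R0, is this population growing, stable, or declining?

growing

lx = nx/n0 = nx/120: 1, 0.93333…, 0.925, 0.59167…, 0.00833…
R0 = Σ lx·mx = 0 + 0 + 3.9775 + 1.42… + 0.0075… = 5.405…
R0 > 1, so the population is growing.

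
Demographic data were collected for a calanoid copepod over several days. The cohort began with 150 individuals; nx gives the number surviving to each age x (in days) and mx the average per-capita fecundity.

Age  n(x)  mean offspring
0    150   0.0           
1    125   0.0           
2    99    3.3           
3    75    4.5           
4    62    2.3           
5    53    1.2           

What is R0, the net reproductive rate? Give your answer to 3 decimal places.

lx = nx/n0 = nx/150: 1, 0.83333…, 0.66, 0.5, 0.41333…, 0.35333…
lx·mx by age: 0, 0, 2.178, 2.25, 0.950667…, 0.424…
R0 = Σ lx·mx = 5.802667… → 5.803

5.803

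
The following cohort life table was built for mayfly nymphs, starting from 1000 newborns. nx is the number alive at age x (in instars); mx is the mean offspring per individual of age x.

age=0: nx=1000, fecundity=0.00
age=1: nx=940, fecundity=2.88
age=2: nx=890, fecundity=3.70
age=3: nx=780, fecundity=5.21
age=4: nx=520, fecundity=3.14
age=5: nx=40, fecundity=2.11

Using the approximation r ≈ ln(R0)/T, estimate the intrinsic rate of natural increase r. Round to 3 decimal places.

1.022

lx = nx/n0 = nx/1000: 1, 0.94, 0.89, 0.78, 0.52, 0.04
R0 = Σ lx·mx = 0 + 2.7072 + 3.293 + 4.0638 + 1.6328 + 0.0844 = 11.7812
Σ x·lx·mx = 28.4378; T = 28.4378/11.7812 = 2.41383…
r ≈ ln(R0)/T = ln(11.7812)/2.41383… = 1.02182… → 1.022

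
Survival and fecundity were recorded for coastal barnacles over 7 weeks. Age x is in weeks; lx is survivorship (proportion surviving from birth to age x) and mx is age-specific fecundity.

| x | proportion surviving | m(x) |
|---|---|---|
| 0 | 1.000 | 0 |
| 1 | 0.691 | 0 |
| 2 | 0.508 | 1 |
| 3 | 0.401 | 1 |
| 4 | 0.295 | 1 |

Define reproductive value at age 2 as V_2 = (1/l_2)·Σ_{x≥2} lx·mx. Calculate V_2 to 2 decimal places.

2.37

lx·mx for x ≥ 2: 0.508, 0.401, 0.295 → sum = 1.204
V_2 = 1.204 / l_2 = 1.204 / 0.508 = 2.370079… → 2.37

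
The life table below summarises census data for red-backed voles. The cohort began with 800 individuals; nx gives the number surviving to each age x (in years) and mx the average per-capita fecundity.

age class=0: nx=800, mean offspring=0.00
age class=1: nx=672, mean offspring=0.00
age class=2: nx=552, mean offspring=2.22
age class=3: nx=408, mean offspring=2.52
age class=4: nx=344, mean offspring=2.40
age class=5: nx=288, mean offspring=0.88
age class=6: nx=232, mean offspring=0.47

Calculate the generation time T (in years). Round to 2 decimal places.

lx = nx/n0 = nx/800: 1, 0.84, 0.69, 0.51, 0.43, 0.36, 0.29
lx·mx: 0, 0, 1.5318, 1.2852, 1.032, 0.3168, 0.1363 → R0 = 4.3021
x·lx·mx: 0, 0, 3.0636, 3.8556, 4.128, 1.584, 0.8178 → Σ = 13.449
T = 13.449 / 4.3021 = 3.126148… → 3.13

3.13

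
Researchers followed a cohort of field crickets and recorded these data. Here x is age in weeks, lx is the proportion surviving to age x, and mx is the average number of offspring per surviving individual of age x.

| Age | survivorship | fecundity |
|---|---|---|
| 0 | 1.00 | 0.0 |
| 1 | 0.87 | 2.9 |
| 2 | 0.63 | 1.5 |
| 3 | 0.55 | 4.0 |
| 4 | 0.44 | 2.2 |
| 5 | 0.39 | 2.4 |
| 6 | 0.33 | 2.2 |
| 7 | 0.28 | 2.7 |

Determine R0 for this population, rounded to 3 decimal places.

lx·mx by age: 0, 2.523, 0.945, 2.2, 0.968, 0.936, 0.726, 0.756
R0 = Σ lx·mx = 9.054 → 9.054

9.054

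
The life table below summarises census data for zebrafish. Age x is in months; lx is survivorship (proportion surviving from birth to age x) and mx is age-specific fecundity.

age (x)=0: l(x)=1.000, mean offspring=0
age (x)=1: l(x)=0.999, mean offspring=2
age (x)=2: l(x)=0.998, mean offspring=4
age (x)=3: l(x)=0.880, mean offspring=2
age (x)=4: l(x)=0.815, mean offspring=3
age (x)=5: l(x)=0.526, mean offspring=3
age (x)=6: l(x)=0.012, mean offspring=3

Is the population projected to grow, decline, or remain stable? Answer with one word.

growing

R0 = Σ lx·mx = 0 + 1.998 + 3.992 + 1.76 + 2.445 + 1.578 + 0.036 = 11.809
R0 > 1, so the population is growing.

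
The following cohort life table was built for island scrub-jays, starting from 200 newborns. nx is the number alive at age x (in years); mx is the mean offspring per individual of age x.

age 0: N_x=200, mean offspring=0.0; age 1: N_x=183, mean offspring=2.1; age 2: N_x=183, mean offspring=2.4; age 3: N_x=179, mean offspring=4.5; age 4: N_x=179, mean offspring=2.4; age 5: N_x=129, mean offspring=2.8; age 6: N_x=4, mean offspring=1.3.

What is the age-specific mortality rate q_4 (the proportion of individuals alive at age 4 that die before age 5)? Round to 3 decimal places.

0.279

lx = nx/n0 = nx/200: 1, 0.915, 0.915, 0.895, 0.895, 0.645, 0.02
q_4 = (l_4 − l_5) / l_4 = (0.895 − 0.645) / 0.895
     = 0.25 / 0.895 = 0.27933… → 0.279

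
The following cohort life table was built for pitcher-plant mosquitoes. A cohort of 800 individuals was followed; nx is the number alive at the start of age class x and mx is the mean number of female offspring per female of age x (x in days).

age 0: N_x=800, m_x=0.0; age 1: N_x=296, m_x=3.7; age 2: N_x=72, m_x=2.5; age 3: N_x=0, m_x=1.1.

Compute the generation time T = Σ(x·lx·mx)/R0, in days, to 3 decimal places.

1.141

lx = nx/n0 = nx/800: 1, 0.37, 0.09, 0
lx·mx: 0, 1.369, 0.225, 0 → R0 = 1.594
x·lx·mx: 0, 1.369, 0.45, 0 → Σ = 1.819
T = 1.819 / 1.594 = 1.141154… → 1.141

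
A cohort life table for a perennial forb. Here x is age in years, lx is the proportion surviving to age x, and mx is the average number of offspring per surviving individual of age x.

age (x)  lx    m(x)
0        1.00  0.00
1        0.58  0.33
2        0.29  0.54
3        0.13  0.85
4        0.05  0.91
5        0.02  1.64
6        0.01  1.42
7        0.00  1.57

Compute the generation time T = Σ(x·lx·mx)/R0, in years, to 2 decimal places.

2.30

lx·mx: 0, 0.1914, 0.1566, 0.1105, 0.0455, 0.0328, 0.0142, 0 → R0 = 0.551
x·lx·mx: 0, 0.1914, 0.3132, 0.3315, 0.182, 0.164, 0.0852, 0 → Σ = 1.2673
T = 1.2673 / 0.551 = 2.3 → 2.30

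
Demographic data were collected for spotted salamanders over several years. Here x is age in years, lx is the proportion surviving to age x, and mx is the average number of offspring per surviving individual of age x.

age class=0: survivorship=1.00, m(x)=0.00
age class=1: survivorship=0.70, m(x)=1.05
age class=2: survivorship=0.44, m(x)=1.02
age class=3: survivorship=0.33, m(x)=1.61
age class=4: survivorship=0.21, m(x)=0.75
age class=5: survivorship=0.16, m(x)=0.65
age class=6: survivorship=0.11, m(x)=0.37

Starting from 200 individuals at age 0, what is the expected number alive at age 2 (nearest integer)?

Expected survivors = N0 · l_2 = 200 × 0.44 = 88 → 88

88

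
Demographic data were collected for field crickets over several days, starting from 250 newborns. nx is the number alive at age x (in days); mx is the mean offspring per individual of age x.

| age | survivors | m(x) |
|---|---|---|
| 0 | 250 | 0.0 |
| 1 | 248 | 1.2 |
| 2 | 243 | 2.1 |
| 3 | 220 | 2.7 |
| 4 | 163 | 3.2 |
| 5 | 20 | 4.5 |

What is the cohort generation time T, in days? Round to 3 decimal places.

lx = nx/n0 = nx/250: 1, 0.992, 0.972, 0.88, 0.652, 0.08
lx·mx: 0, 1.1904, 2.0412, 2.376, 2.0864, 0.36 → R0 = 8.054
x·lx·mx: 0, 1.1904, 4.0824, 7.128, 8.3456, 1.8 → Σ = 22.5464
T = 22.5464 / 8.054 = 2.799404… → 2.799

2.799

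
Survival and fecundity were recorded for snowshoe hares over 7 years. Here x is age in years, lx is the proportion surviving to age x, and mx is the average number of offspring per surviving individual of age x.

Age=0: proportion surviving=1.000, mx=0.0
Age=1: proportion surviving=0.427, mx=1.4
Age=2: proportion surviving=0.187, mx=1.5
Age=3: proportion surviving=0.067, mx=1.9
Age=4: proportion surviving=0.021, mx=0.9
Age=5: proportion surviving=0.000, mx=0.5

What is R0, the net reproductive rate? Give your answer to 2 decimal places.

lx·mx by age: 0, 0.5978, 0.2805, 0.1273, 0.0189, 0
R0 = Σ lx·mx = 1.0245 → 1.02

1.02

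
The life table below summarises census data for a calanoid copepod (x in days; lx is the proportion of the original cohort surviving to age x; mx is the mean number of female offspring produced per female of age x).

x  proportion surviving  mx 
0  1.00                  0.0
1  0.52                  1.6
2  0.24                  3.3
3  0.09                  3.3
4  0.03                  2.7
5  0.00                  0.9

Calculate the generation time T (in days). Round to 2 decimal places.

1.81

lx·mx: 0, 0.832, 0.792, 0.297, 0.081, 0 → R0 = 2.002
x·lx·mx: 0, 0.832, 1.584, 0.891, 0.324, 0 → Σ = 3.631
T = 3.631 / 2.002 = 1.813686… → 1.81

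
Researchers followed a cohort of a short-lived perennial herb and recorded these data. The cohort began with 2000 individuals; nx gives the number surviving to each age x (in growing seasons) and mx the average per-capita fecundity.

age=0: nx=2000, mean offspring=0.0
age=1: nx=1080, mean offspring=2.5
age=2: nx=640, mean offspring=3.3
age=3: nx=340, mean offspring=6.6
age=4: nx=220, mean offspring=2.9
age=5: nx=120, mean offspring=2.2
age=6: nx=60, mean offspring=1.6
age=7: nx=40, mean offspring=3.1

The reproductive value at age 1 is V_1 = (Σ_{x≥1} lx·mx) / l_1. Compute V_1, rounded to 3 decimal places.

lx = nx/n0 = nx/2000: 1, 0.54, 0.32, 0.17, 0.11, 0.06, 0.03, 0.02
lx·mx for x ≥ 1: 1.35, 1.056, 1.122, 0.319, 0.132, 0.048, 0.062 → sum = 4.089
V_1 = 4.089 / l_1 = 4.089 / 0.54 = 7.572222… → 7.572

7.572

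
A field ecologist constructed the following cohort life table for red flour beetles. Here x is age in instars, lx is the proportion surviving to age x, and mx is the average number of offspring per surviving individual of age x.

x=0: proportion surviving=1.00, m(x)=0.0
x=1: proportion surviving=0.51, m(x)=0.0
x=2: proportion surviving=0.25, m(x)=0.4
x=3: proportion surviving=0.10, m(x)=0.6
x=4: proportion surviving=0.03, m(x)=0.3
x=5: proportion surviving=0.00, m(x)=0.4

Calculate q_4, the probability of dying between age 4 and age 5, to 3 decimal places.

1.000

q_4 = (l_4 − l_5) / l_4 = (0.03 − 0) / 0.03
     = 0.03 / 0.03 = 1 → 1.000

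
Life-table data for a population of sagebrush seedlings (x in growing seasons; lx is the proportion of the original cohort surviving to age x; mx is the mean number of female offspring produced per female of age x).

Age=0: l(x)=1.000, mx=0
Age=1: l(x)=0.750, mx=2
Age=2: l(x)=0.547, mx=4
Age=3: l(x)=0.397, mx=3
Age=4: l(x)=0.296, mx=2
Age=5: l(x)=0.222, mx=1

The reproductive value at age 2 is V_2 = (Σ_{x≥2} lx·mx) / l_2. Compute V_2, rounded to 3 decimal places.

lx·mx for x ≥ 2: 2.188, 1.191, 0.592, 0.222 → sum = 4.193
V_2 = 4.193 / l_2 = 4.193 / 0.547 = 7.665448… → 7.665

7.665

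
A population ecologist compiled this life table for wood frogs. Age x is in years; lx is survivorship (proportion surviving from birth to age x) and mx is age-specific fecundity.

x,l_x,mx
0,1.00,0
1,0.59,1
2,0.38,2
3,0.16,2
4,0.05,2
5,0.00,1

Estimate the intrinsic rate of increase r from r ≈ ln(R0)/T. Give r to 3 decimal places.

0.291

R0 = Σ lx·mx = 0 + 0.59 + 0.76 + 0.32 + 0.1 + 0 = 1.77
Σ x·lx·mx = 3.47; T = 3.47/1.77 = 1.96045…
r ≈ ln(R0)/T = ln(1.77)/1.96045… = 0.29125… → 0.291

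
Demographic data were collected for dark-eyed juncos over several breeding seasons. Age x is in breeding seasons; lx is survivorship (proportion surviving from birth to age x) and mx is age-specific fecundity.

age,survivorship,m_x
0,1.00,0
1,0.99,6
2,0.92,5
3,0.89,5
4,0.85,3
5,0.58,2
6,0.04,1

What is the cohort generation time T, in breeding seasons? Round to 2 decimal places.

lx·mx: 0, 5.94, 4.6, 4.45, 2.55, 1.16, 0.04 → R0 = 18.74
x·lx·mx: 0, 5.94, 9.2, 13.35, 10.2, 5.8, 0.24 → Σ = 44.73
T = 44.73 / 18.74 = 2.386873… → 2.39

2.39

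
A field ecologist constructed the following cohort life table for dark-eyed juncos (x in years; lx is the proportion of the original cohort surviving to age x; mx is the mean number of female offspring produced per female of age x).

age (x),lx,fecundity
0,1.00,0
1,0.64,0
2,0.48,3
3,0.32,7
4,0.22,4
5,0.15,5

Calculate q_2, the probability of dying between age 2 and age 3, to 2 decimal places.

q_2 = (l_2 − l_3) / l_2 = (0.48 − 0.32) / 0.48
     = 0.16 / 0.48 = 0.333333… → 0.33

0.33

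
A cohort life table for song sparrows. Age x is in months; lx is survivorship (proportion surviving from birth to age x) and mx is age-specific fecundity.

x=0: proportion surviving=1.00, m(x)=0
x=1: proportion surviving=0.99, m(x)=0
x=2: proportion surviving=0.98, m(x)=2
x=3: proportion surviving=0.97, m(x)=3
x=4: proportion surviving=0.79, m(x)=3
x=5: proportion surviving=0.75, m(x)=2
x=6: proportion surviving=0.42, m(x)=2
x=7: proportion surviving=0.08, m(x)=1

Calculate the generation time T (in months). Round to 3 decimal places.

lx·mx: 0, 0, 1.96, 2.91, 2.37, 1.5, 0.84, 0.08 → R0 = 9.66
x·lx·mx: 0, 0, 3.92, 8.73, 9.48, 7.5, 5.04, 0.56 → Σ = 35.23
T = 35.23 / 9.66 = 3.646998… → 3.647

3.647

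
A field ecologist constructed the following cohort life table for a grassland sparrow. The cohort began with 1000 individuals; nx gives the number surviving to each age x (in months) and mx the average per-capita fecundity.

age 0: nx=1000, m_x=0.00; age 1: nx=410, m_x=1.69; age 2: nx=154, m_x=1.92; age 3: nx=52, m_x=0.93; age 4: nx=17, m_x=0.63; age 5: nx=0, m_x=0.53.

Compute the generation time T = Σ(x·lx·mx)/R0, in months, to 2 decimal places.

1.41

lx = nx/n0 = nx/1000: 1, 0.41, 0.154, 0.052, 0.017, 0
lx·mx: 0, 0.6929, 0.29568, 0.04836, 0.01071, 0 → R0 = 1.04765
x·lx·mx: 0, 0.6929, 0.59136, 0.14508, 0.04284, 0 → Σ = 1.47218
T = 1.47218 / 1.04765 = 1.405221… → 1.41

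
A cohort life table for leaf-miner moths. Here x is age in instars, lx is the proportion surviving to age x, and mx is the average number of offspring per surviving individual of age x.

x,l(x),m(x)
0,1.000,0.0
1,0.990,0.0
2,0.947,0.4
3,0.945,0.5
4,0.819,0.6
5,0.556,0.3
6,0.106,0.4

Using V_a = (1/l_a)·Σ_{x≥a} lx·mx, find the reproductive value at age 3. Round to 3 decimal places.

1.241

lx·mx for x ≥ 3: 0.4725, 0.4914, 0.1668, 0.0424 → sum = 1.1731
V_3 = 1.1731 / l_3 = 1.1731 / 0.945 = 1.241376… → 1.241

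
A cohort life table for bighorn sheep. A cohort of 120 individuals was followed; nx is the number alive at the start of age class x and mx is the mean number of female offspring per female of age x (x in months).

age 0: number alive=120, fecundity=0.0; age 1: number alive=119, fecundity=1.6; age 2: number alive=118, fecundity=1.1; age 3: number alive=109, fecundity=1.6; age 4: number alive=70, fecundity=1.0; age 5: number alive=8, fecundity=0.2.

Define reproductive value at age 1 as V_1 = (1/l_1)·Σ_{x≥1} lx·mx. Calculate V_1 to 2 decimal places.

4.76

lx = nx/n0 = nx/120: 1, 0.99167…, 0.98333…, 0.90833…, 0.58333…, 0.06667…
lx·mx for x ≥ 1: 1.586667…, 1.081667…, 1.453333…, 0.583333…, 0.013333… → sum = 4.718333…
V_1 = 4.718333… / l_1 = 4.718333… / 0.991667… = 4.757983… → 4.76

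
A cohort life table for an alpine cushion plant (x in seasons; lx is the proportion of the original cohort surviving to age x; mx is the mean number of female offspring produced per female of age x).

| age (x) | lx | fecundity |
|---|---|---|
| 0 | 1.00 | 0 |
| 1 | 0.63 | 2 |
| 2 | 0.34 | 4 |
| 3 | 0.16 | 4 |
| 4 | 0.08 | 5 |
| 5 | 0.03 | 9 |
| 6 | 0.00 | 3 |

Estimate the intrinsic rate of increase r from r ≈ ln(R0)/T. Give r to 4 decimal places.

R0 = Σ lx·mx = 0 + 1.26 + 1.36 + 0.64 + 0.4 + 0.27 + 0 = 3.93
Σ x·lx·mx = 8.85; T = 8.85/3.93 = 2.25191…
r ≈ ln(R0)/T = ln(3.93)/2.25191… = 0.607769… → 0.6078

0.6078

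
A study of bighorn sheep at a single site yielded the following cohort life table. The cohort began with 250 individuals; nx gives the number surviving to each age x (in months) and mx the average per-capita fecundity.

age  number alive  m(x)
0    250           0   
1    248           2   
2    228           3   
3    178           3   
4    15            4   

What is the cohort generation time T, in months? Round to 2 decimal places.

2.09

lx = nx/n0 = nx/250: 1, 0.992, 0.912, 0.712, 0.06
lx·mx: 0, 1.984, 2.736, 2.136, 0.24 → R0 = 7.096
x·lx·mx: 0, 1.984, 5.472, 6.408, 0.96 → Σ = 14.824
T = 14.824 / 7.096 = 2.089064… → 2.09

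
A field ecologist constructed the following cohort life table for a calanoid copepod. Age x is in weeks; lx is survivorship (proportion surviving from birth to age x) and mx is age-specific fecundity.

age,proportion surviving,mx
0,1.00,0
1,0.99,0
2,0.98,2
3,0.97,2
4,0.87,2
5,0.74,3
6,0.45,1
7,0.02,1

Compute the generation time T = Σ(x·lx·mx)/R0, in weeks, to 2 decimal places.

lx·mx: 0, 0, 1.96, 1.94, 1.74, 2.22, 0.45, 0.02 → R0 = 8.33
x·lx·mx: 0, 0, 3.92, 5.82, 6.96, 11.1, 2.7, 0.14 → Σ = 30.64
T = 30.64 / 8.33 = 3.678271… → 3.68

3.68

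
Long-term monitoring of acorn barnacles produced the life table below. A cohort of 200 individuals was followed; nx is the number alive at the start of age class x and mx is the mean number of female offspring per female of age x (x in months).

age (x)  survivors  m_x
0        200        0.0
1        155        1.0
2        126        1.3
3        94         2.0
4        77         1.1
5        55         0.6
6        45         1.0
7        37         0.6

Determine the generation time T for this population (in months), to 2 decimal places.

lx = nx/n0 = nx/200: 1, 0.775, 0.63, 0.47, 0.385, 0.275, 0.225, 0.185
lx·mx: 0, 0.775, 0.819, 0.94, 0.4235, 0.165, 0.225, 0.111 → R0 = 3.4585
x·lx·mx: 0, 0.775, 1.638, 2.82, 1.694, 0.825, 1.35, 0.777 → Σ = 9.879
T = 9.879 / 3.4585 = 2.856441… → 2.86

2.86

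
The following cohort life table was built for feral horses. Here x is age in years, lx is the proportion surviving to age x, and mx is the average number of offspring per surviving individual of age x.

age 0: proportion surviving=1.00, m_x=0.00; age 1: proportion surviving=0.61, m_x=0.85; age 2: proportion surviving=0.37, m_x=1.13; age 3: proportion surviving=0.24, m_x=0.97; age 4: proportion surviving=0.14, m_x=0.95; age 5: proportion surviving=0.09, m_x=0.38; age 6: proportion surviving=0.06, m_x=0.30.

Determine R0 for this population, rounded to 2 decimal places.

lx·mx by age: 0, 0.5185, 0.4181, 0.2328, 0.133, 0.0342, 0.018
R0 = Σ lx·mx = 1.3546 → 1.35

1.35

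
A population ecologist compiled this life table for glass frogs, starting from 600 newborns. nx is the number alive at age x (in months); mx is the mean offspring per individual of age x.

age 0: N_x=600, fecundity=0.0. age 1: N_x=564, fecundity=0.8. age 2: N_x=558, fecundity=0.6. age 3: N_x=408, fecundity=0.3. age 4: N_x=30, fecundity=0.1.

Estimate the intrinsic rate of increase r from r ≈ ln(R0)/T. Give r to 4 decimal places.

0.2540

lx = nx/n0 = nx/600: 1, 0.94, 0.93, 0.68, 0.05
R0 = Σ lx·mx = 0 + 0.752 + 0.558 + 0.204 + 0.005 = 1.519
Σ x·lx·mx = 2.5; T = 2.5/1.519 = 1.64582…
r ≈ ln(R0)/T = ln(1.519)/1.64582… = 0.254009… → 0.2540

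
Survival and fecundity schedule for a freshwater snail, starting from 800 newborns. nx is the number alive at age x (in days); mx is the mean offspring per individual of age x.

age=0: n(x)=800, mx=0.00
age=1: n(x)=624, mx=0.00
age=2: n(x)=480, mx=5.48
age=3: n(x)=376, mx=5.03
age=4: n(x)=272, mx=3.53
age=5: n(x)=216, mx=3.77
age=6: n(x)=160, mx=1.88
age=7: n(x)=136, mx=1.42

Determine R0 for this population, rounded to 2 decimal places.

lx = nx/n0 = nx/800: 1, 0.78, 0.6, 0.47, 0.34, 0.27, 0.2, 0.17
lx·mx by age: 0, 0, 3.288, 2.3641, 1.2002, 1.0179, 0.376, 0.2414
R0 = Σ lx·mx = 8.4876 → 8.49

8.49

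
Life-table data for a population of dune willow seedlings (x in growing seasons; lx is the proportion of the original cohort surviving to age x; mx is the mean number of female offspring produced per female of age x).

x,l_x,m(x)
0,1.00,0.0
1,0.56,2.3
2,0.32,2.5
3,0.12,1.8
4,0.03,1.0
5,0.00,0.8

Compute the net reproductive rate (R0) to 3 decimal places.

2.334

lx·mx by age: 0, 1.288, 0.8, 0.216, 0.03, 0
R0 = Σ lx·mx = 2.334 → 2.334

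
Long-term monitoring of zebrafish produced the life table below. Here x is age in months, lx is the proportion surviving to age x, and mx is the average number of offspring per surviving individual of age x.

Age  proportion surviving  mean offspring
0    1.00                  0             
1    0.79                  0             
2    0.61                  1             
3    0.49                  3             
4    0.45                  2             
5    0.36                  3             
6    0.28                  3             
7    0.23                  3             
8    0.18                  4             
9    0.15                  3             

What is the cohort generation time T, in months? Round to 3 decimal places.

5.075

lx·mx: 0, 0, 0.61, 1.47, 0.9, 1.08, 0.84, 0.69, 0.72, 0.45 → R0 = 6.76
x·lx·mx: 0, 0, 1.22, 4.41, 3.6, 5.4, 5.04, 4.83, 5.76, 4.05 → Σ = 34.31
T = 34.31 / 6.76 = 5.075444… → 5.075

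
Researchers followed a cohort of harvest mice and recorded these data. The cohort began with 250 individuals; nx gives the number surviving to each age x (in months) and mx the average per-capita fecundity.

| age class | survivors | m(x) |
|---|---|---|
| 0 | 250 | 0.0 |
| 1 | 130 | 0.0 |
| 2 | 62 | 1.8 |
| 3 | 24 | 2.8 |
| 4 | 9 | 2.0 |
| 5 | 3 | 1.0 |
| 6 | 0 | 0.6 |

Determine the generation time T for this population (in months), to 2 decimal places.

lx = nx/n0 = nx/250: 1, 0.52, 0.248, 0.096, 0.036, 0.012, 0
lx·mx: 0, 0, 0.4464, 0.2688, 0.072, 0.012, 0 → R0 = 0.7992
x·lx·mx: 0, 0, 0.8928, 0.8064, 0.288, 0.06, 0 → Σ = 2.0472
T = 2.0472 / 0.7992 = 2.561562… → 2.56

2.56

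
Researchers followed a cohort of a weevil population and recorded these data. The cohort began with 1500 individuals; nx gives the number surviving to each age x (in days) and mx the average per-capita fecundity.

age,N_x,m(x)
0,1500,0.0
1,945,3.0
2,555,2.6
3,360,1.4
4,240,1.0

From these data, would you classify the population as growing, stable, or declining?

growing

lx = nx/n0 = nx/1500: 1, 0.63, 0.37, 0.24, 0.16
R0 = Σ lx·mx = 0 + 1.89 + 0.962 + 0.336 + 0.16 = 3.348
R0 > 1, so the population is growing.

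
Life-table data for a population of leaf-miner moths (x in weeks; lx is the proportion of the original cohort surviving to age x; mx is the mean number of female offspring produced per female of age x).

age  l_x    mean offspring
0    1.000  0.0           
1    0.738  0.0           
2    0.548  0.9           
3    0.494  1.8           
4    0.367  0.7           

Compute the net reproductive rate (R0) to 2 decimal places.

1.64

lx·mx by age: 0, 0, 0.4932, 0.8892, 0.2569
R0 = Σ lx·mx = 1.6393 → 1.64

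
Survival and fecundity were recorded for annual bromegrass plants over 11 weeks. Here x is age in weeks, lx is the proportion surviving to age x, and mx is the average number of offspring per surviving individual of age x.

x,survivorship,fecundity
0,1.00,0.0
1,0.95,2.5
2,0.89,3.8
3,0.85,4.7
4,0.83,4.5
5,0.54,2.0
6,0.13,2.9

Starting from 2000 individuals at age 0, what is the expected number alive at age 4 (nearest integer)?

Expected survivors = N0 · l_4 = 2000 × 0.83 = 1660 → 1660

1660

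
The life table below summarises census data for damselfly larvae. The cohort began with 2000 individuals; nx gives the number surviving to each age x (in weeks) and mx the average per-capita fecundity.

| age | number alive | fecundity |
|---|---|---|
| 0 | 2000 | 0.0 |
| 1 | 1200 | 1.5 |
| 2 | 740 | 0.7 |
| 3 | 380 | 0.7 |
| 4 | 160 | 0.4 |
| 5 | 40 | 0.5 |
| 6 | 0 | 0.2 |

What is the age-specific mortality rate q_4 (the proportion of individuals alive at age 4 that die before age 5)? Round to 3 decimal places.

lx = nx/n0 = nx/2000: 1, 0.6, 0.37, 0.19, 0.08, 0.02, 0
q_4 = (l_4 − l_5) / l_4 = (0.08 − 0.02) / 0.08
     = 0.06 / 0.08 = 0.75 → 0.750

0.750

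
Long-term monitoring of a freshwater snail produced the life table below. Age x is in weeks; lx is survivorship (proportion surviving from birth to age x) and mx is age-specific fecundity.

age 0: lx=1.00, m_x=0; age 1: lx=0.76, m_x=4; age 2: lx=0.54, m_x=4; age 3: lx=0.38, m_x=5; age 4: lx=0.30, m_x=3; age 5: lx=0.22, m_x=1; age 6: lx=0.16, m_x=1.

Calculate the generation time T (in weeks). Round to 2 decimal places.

lx·mx: 0, 3.04, 2.16, 1.9, 0.9, 0.22, 0.16 → R0 = 8.38
x·lx·mx: 0, 3.04, 4.32, 5.7, 3.6, 1.1, 0.96 → Σ = 18.72
T = 18.72 / 8.38 = 2.23389… → 2.23

2.23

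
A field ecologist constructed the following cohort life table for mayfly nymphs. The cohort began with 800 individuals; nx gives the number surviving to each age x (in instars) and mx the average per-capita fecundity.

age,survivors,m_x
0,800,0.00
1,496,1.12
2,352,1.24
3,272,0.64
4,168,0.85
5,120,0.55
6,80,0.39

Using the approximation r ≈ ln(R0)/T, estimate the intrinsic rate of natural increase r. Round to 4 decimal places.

0.2609

lx = nx/n0 = nx/800: 1, 0.62, 0.44, 0.34, 0.21, 0.15, 0.1
R0 = Σ lx·mx = 0 + 0.6944 + 0.5456 + 0.2176 + 0.1785 + 0.0825 + 0.039 = 1.7576
Σ x·lx·mx = 3.7989; T = 3.7989/1.7576 = 2.16141…
r ≈ ln(R0)/T = ln(1.7576)/2.16141… = 0.260917… → 0.2609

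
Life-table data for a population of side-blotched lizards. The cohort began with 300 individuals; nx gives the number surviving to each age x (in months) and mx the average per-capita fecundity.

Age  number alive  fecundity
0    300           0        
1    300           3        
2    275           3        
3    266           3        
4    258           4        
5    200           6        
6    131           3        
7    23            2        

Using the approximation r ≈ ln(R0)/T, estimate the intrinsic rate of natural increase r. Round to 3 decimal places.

lx = nx/n0 = nx/300: 1, 1, 0.91667…, 0.88667…, 0.86, 0.66667…, 0.43667…, 0.07667…
R0 = Σ lx·mx = 0 + 3 + 2.75… + 2.66… + 3.44 + 4… + 1.31… + 0.15333… = 17.313333…
Σ x·lx·mx = 59.173333…; T = 59.173333…/17.313333… = 3.41779…
r ≈ ln(R0)/T = ln(17.313333…)/3.41779… = 0.8343… → 0.834

0.834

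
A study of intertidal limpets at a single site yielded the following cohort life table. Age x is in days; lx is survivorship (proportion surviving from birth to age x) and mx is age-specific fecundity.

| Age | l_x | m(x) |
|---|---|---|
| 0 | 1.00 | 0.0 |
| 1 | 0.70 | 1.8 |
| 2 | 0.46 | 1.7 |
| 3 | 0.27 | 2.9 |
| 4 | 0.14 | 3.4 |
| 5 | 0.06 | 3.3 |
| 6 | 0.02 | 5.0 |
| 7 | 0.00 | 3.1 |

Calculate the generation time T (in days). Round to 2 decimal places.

2.41

lx·mx: 0, 1.26, 0.782, 0.783, 0.476, 0.198, 0.1, 0 → R0 = 3.599
x·lx·mx: 0, 1.26, 1.564, 2.349, 1.904, 0.99, 0.6, 0 → Σ = 8.667
T = 8.667 / 3.599 = 2.408169… → 2.41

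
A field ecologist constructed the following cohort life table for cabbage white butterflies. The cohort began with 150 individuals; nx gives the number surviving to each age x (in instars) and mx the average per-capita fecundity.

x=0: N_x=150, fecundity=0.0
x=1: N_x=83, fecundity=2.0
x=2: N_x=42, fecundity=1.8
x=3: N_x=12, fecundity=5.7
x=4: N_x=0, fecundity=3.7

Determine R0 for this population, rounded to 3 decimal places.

lx = nx/n0 = nx/150: 1, 0.55333…, 0.28, 0.08, 0
lx·mx by age: 0, 1.106667…, 0.504, 0.456, 0
R0 = Σ lx·mx = 2.066667… → 2.067

2.067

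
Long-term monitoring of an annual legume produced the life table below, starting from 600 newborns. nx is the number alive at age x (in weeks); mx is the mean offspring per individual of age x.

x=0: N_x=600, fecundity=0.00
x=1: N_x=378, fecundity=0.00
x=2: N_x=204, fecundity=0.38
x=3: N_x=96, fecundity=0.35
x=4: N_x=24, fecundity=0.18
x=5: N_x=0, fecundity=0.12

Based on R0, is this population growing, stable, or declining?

declining

lx = nx/n0 = nx/600: 1, 0.63, 0.34, 0.16, 0.04, 0
R0 = Σ lx·mx = 0 + 0 + 0.1292 + 0.056 + 0.0072 + 0 = 0.1924
R0 < 1, so the population is declining.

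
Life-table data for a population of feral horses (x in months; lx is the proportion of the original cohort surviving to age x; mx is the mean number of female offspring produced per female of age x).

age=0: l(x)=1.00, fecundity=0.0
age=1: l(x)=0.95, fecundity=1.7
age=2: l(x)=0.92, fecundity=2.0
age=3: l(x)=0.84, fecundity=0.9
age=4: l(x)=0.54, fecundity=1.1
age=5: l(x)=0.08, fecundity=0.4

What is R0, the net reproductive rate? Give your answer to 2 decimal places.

lx·mx by age: 0, 1.615, 1.84, 0.756, 0.594, 0.032
R0 = Σ lx·mx = 4.837 → 4.84

4.84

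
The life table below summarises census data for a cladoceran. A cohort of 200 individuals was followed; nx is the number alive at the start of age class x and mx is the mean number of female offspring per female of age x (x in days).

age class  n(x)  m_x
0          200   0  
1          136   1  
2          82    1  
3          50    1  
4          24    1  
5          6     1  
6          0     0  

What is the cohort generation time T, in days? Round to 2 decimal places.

lx = nx/n0 = nx/200: 1, 0.68, 0.41, 0.25, 0.12, 0.03, 0
lx·mx: 0, 0.68, 0.41, 0.25, 0.12, 0.03, 0 → R0 = 1.49
x·lx·mx: 0, 0.68, 0.82, 0.75, 0.48, 0.15, 0 → Σ = 2.88
T = 2.88 / 1.49 = 1.932886… → 1.93

1.93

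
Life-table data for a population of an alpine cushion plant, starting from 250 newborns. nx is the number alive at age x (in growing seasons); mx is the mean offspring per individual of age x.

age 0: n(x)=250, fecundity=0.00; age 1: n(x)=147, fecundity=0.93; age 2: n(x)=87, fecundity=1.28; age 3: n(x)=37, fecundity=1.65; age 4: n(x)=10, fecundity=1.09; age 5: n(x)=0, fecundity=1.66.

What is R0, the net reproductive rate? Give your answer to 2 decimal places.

lx = nx/n0 = nx/250: 1, 0.588, 0.348, 0.148, 0.04, 0
lx·mx by age: 0, 0.54684, 0.44544, 0.2442, 0.0436, 0
R0 = Σ lx·mx = 1.28008 → 1.28

1.28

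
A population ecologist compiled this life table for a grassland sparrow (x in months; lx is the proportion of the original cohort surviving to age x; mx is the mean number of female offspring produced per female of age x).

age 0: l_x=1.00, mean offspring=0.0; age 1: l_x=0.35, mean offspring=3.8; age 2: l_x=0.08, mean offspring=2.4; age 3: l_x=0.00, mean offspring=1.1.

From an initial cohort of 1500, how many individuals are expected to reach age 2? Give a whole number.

120

Expected survivors = N0 · l_2 = 1500 × 0.08 = 120 → 120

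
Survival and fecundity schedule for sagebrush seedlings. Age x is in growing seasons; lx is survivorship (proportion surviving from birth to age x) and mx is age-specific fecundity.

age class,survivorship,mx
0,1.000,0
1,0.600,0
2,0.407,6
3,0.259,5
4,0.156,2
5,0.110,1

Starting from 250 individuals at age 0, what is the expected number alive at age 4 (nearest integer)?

Expected survivors = N0 · l_4 = 250 × 0.156 = 39 → 39

39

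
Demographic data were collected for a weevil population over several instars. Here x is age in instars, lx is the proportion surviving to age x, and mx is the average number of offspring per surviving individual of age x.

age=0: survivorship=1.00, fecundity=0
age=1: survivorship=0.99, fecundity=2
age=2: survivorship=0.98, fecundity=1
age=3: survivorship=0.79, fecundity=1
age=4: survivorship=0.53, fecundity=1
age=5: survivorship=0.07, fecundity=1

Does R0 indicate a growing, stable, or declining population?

growing

R0 = Σ lx·mx = 0 + 1.98 + 0.98 + 0.79 + 0.53 + 0.07 = 4.35
R0 > 1, so the population is growing.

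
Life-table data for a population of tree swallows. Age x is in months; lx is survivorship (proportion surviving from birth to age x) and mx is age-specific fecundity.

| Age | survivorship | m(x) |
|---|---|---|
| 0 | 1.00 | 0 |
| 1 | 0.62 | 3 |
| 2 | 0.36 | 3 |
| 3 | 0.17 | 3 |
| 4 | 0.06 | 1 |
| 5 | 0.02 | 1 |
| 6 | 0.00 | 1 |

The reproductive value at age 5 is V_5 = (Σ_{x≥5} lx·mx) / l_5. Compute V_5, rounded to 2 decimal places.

lx·mx for x ≥ 5: 0.02, 0 → sum = 0.02
V_5 = 0.02 / l_5 = 0.02 / 0.02 = 1 → 1.00

1.00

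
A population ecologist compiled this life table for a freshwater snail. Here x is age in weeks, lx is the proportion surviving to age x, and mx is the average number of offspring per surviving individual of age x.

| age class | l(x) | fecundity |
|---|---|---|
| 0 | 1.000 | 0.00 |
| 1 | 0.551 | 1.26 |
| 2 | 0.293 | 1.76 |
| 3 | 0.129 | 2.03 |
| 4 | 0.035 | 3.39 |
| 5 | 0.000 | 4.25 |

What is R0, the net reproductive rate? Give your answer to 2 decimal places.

lx·mx by age: 0, 0.69426, 0.51568, 0.26187, 0.11865, 0
R0 = Σ lx·mx = 1.59046 → 1.59

1.59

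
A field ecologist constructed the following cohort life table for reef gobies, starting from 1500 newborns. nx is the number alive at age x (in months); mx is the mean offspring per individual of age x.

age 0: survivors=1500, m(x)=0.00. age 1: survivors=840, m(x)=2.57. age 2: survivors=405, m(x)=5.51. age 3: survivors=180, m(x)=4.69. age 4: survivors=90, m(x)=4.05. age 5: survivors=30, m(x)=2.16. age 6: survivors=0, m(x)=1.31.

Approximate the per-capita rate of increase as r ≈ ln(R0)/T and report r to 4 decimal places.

0.6881

lx = nx/n0 = nx/1500: 1, 0.56, 0.27, 0.12, 0.06, 0.02, 0
R0 = Σ lx·mx = 0 + 1.4392 + 1.4877 + 0.5628 + 0.243 + 0.0432 + 0 = 3.7759
Σ x·lx·mx = 7.291; T = 7.291/3.7759 = 1.93093…
r ≈ ln(R0)/T = ln(3.7759)/1.93093… = 0.688082… → 0.6881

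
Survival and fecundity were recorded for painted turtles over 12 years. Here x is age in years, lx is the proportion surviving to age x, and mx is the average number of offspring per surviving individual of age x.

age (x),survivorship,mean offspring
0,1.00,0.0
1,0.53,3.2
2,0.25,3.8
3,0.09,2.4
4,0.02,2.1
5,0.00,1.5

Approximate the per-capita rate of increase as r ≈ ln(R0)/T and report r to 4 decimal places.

R0 = Σ lx·mx = 0 + 1.696 + 0.95 + 0.216 + 0.042 + 0 = 2.904
Σ x·lx·mx = 4.412; T = 4.412/2.904 = 1.51928…
r ≈ ln(R0)/T = ln(2.904)/1.51928… = 0.701705… → 0.7017

0.7017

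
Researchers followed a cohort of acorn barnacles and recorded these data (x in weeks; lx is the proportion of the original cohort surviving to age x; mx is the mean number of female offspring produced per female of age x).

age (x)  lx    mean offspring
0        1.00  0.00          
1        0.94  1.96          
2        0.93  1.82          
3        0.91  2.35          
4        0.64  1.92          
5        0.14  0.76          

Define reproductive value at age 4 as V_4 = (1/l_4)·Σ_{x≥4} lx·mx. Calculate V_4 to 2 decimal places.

lx·mx for x ≥ 4: 1.2288, 0.1064 → sum = 1.3352
V_4 = 1.3352 / l_4 = 1.3352 / 0.64 = 2.08625 → 2.09

2.09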